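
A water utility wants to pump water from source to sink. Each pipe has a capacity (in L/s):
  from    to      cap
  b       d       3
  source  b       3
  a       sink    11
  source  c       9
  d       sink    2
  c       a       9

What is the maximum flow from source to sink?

11

Augment source→b→d→sink: bottleneck 2. Total 2.
Augment source→c→a→sink: bottleneck 9. Total 11.
No augmenting path remains in the residual graph.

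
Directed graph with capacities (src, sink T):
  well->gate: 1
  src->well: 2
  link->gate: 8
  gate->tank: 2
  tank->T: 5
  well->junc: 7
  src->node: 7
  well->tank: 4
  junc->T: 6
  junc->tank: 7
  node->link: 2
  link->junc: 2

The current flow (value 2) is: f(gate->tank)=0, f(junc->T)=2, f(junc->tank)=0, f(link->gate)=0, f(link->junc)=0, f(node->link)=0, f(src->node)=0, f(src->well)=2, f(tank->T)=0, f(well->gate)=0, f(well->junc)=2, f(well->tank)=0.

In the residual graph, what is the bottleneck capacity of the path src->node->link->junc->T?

Residual capacities along the path: src->node: 7, node->link: 2, link->junc: 2, junc->T: 4.
Minimum is 2.

2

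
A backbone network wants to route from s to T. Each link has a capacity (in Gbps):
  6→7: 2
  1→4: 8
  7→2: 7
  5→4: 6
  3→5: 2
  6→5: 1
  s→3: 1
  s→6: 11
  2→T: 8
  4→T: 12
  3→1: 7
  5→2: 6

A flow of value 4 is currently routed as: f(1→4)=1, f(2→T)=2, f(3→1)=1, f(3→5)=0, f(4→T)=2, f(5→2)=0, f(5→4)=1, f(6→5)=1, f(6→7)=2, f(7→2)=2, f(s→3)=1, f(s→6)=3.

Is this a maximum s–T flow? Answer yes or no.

Residual reachable from s: {6, s}; T is not reachable.
Saturated cut: s→3, 6→5, 6→7 with total capacity 4 = current flow value. Flow is maximum.

Yes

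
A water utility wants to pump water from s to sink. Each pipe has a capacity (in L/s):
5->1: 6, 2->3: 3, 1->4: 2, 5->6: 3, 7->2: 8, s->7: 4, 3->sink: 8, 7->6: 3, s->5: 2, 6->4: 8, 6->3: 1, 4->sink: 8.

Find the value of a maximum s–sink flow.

Augment s->7->2->3->sink: bottleneck 3. Total 3.
Augment s->7->6->3->sink: bottleneck 1. Total 4.
Augment s->5->6->4->sink: bottleneck 2. Total 6.
No augmenting path remains in the residual graph.

6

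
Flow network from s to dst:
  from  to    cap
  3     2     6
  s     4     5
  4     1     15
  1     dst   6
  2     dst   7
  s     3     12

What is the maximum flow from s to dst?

11

Augment s→4→1→dst: bottleneck 5. Total 5.
Augment s→3→2→dst: bottleneck 6. Total 11.
No augmenting path remains in the residual graph.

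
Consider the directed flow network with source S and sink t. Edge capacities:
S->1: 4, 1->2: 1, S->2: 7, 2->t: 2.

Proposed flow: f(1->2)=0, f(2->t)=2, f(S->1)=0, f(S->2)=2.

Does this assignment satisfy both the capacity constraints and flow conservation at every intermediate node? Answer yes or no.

Yes

Every edge has 0 ≤ f(e) ≤ cap(e).
At each intermediate node, inflow equals outflow.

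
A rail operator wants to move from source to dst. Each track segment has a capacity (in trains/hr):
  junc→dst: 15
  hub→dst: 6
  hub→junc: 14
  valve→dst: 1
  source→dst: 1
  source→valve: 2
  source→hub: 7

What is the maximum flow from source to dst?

9

Augment source→dst: bottleneck 1. Total 1.
Augment source→hub→dst: bottleneck 6. Total 7.
Augment source→valve→dst: bottleneck 1. Total 8.
Augment source→hub→junc→dst: bottleneck 1. Total 9.
No augmenting path remains in the residual graph.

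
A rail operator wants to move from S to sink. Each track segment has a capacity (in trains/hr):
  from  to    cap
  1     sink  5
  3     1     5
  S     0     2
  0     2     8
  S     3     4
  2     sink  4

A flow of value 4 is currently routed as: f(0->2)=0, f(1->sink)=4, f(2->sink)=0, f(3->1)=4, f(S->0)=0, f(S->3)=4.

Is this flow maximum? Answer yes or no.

No

Residual path S->0->2->sink has bottleneck 2 > 0.
Pushing 2 along it raises the flow to 6, so the given flow is not maximum.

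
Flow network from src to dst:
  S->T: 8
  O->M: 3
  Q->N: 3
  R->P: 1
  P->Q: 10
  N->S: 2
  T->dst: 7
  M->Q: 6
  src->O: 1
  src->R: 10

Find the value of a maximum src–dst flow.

2

Augment src->O->M->Q->N->S->T->dst: bottleneck 1. Total 1.
Augment src->R->P->Q->N->S->T->dst: bottleneck 1. Total 2.
No augmenting path remains in the residual graph.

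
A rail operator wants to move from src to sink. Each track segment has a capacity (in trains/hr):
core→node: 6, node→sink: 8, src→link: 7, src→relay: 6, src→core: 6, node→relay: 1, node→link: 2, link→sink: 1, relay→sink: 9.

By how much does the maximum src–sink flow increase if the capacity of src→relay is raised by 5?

3

Original max flow = 13.
After raising cap(src→relay), augmenting paths through that edge carry 3 more units.
New max flow = 16. Increase = 3.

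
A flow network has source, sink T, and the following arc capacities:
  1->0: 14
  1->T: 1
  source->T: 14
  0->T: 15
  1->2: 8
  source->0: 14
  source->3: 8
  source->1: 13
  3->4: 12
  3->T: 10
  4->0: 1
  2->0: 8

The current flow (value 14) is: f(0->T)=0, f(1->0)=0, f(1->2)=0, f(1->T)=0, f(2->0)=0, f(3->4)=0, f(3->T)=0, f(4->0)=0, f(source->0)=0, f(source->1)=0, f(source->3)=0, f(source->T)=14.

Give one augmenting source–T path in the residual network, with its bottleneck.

source->1->T, bottleneck 1

Residual along source->1->T: source->1: 13, 1->T: 1.
Bottleneck = min = 1.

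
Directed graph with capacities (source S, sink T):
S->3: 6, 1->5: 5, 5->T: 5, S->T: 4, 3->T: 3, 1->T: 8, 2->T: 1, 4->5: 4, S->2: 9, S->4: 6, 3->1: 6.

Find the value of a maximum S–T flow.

15

Augment S->T: bottleneck 4. Total 4.
Augment S->3->T: bottleneck 3. Total 7.
Augment S->2->T: bottleneck 1. Total 8.
Augment S->3->1->T: bottleneck 3. Total 11.
Augment S->4->5->T: bottleneck 4. Total 15.
No augmenting path remains in the residual graph.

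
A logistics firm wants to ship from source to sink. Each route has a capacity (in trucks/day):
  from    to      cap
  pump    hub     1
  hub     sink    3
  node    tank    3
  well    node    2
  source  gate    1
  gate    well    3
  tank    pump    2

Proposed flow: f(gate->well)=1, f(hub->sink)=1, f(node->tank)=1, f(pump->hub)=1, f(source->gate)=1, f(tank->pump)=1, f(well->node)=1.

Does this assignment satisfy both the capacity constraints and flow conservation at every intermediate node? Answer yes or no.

Every edge has 0 ≤ f(e) ≤ cap(e).
At each intermediate node, inflow equals outflow.

Yes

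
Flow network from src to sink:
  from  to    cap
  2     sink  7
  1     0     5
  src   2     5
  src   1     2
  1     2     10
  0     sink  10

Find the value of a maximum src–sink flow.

Augment src->2->sink: bottleneck 5. Total 5.
Augment src->1->2->sink: bottleneck 2. Total 7.
No augmenting path remains in the residual graph.

7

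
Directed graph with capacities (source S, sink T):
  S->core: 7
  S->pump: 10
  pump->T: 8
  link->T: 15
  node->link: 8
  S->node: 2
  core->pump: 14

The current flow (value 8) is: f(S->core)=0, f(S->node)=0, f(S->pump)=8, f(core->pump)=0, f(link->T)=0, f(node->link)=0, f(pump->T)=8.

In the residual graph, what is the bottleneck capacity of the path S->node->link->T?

Residual capacities along the path: S->node: 2, node->link: 8, link->T: 15.
Minimum is 2.

2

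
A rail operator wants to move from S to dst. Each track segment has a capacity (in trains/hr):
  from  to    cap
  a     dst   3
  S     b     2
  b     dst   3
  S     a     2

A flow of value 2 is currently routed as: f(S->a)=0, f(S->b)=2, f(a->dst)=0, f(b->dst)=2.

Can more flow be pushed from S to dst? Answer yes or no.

Yes

Residual path S->a->dst has bottleneck 2 > 0.
Pushing 2 along it raises the flow to 4, so the given flow is not maximum.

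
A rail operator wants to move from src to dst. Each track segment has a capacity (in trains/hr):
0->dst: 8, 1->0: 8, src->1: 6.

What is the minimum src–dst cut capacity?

Max flow = 6 (via 1 augmenting path).
In the residual at optimum, the set reachable from src is {src}.
Cut edges: src->1 (cap 6). Sum = 6.

6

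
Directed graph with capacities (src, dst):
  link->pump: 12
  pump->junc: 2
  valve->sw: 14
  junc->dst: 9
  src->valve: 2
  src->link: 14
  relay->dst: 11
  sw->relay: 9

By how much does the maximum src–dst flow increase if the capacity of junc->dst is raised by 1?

Original max flow = 4.
Edge junc->dst does not cross the min cut (source side {link, pump, src}), so extra capacity there cannot help.
New max flow = 4. Increase = 0.

0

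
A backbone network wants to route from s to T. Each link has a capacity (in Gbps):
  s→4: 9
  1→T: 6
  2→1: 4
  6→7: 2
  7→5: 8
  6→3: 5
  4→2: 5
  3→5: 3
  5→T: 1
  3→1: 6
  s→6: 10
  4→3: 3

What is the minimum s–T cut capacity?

Max flow = 7 (via 3 augmenting paths).
In the residual at optimum, the set reachable from s is {1, 2, 3, 4, 5, 6, 7, s}.
Cut edges: 5→T (cap 1), 1→T (cap 6). Sum = 7.

7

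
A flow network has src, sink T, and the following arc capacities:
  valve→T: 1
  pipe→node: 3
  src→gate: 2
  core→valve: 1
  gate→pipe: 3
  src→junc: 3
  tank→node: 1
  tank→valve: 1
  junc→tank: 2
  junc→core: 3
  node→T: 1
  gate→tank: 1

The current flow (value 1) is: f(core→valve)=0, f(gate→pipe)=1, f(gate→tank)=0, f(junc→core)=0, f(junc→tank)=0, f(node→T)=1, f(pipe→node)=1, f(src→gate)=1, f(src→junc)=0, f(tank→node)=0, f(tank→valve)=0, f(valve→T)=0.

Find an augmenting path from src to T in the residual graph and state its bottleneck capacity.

src→gate→tank→valve→T, bottleneck 1

Residual along src→gate→tank→valve→T: src→gate: 1, gate→tank: 1, tank→valve: 1, valve→T: 1.
Bottleneck = min = 1.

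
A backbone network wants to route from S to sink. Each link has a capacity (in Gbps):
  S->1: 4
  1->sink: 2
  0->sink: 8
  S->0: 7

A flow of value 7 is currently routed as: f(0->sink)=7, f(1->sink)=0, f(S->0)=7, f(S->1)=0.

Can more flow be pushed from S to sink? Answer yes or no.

Residual path S->1->sink has bottleneck 2 > 0.
Pushing 2 along it raises the flow to 9, so the given flow is not maximum.

Yes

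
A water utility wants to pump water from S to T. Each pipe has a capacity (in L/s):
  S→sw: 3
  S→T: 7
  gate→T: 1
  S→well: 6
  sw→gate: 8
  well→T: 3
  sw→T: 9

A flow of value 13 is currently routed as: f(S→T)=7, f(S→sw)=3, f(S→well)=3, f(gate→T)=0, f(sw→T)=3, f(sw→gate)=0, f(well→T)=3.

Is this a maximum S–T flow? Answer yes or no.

Yes

Residual reachable from S: {S, well}; T is not reachable.
Saturated cut: S→sw, S→T, well→T with total capacity 13 = current flow value. Flow is maximum.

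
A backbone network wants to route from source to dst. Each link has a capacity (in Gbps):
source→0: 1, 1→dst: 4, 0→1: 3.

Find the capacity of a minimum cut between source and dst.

Max flow = 1 (via 1 augmenting path).
In the residual at optimum, the set reachable from source is {source}.
Cut edges: source→0 (cap 1). Sum = 1.

1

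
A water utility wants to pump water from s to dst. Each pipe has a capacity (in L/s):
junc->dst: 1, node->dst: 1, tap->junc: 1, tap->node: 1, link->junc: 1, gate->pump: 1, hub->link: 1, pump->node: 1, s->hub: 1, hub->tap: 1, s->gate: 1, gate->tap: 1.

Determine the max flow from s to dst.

2

Augment s->gate->pump->node->dst: bottleneck 1. Total 1.
Augment s->hub->tap->junc->dst: bottleneck 1. Total 2.
No augmenting path remains in the residual graph.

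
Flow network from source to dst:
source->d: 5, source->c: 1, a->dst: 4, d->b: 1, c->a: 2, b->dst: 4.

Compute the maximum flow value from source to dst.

Augment source->d->b->dst: bottleneck 1. Total 1.
Augment source->c->a->dst: bottleneck 1. Total 2.
No augmenting path remains in the residual graph.

2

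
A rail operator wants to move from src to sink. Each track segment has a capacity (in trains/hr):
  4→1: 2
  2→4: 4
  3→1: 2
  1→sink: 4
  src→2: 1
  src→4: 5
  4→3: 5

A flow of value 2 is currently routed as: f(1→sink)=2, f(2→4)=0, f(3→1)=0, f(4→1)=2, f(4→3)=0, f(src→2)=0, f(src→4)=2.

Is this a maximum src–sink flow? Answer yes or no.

Residual path src→4→3→1→sink has bottleneck 2 > 0.
Pushing 2 along it raises the flow to 4, so the given flow is not maximum.

No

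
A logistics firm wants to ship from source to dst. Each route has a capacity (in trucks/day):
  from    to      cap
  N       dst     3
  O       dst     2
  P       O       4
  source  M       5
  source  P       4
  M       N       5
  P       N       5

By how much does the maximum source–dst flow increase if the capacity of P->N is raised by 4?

0

Original max flow = 5.
Edge P->N does not cross the min cut (source side {M, N, O, P, source}), so extra capacity there cannot help.
New max flow = 5. Increase = 0.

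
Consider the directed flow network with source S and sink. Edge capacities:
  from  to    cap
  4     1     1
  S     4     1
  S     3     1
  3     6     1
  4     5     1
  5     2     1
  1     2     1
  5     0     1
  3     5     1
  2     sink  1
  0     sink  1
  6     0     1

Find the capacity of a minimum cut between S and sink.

2

Max flow = 2 (via 2 augmenting paths).
In the residual at optimum, the set reachable from S is {S}.
Cut edges: S→4 (cap 1), S→3 (cap 1). Sum = 2.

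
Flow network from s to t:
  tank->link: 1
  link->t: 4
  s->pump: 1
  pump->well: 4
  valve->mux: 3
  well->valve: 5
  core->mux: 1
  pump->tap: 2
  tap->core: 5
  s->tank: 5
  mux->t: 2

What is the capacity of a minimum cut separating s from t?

2

Max flow = 2 (via 2 augmenting paths).
In the residual at optimum, the set reachable from s is {s, tank}.
Cut edges: tank->link (cap 1), s->pump (cap 1). Sum = 2.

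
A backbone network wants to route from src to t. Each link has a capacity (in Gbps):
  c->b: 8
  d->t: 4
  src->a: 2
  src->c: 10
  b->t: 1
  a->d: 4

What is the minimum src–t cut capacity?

Max flow = 3 (via 2 augmenting paths).
In the residual at optimum, the set reachable from src is {b, c, src}.
Cut edges: src->a (cap 2), b->t (cap 1). Sum = 3.

3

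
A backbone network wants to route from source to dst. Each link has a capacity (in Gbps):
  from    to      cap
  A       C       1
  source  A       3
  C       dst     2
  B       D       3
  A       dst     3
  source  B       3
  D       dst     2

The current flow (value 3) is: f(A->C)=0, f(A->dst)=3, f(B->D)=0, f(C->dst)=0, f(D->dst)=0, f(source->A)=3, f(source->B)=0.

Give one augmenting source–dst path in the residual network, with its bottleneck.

source->B->D->dst, bottleneck 2

Residual along source->B->D->dst: source->B: 3, B->D: 3, D->dst: 2.
Bottleneck = min = 2.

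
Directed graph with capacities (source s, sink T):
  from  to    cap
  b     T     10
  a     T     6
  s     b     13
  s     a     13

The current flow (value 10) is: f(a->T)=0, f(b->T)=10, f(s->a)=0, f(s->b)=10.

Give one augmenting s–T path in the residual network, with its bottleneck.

s->a->T, bottleneck 6

Residual along s->a->T: s->a: 13, a->T: 6.
Bottleneck = min = 6.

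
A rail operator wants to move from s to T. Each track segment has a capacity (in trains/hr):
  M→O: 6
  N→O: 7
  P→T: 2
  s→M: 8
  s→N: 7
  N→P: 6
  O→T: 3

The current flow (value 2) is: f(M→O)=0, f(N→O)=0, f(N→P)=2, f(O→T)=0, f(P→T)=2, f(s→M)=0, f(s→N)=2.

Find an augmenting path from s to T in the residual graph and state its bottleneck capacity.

s→N→O→T, bottleneck 3

Residual along s→N→O→T: s→N: 5, N→O: 7, O→T: 3.
Bottleneck = min = 3.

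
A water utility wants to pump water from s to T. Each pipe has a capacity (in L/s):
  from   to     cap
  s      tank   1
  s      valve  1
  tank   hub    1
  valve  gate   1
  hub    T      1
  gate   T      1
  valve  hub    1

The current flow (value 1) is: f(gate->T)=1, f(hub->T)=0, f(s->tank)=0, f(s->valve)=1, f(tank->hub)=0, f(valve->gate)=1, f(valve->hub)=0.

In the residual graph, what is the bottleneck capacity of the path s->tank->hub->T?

1

Residual capacities along the path: s->tank: 1, tank->hub: 1, hub->T: 1.
Minimum is 1.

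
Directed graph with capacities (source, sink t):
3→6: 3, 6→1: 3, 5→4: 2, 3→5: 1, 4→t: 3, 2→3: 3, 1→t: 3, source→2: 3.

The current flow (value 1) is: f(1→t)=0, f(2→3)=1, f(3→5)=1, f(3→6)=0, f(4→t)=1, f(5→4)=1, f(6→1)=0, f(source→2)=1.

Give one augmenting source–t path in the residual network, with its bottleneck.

Residual along source→2→3→6→1→t: source→2: 2, 2→3: 2, 3→6: 3, 6→1: 3, 1→t: 3.
Bottleneck = min = 2.

source→2→3→6→1→t, bottleneck 2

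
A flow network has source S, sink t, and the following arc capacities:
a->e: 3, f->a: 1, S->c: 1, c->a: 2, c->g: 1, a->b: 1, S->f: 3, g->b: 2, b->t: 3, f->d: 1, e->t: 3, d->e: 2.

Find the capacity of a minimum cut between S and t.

3

Max flow = 3 (via 3 augmenting paths).
In the residual at optimum, the set reachable from S is {S, f}.
Cut edges: S->c (cap 1), f->d (cap 1), f->a (cap 1). Sum = 3.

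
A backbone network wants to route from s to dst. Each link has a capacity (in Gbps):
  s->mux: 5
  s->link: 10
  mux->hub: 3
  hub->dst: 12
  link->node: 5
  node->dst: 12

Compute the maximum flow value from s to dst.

8

Augment s->link->node->dst: bottleneck 5. Total 5.
Augment s->mux->hub->dst: bottleneck 3. Total 8.
No augmenting path remains in the residual graph.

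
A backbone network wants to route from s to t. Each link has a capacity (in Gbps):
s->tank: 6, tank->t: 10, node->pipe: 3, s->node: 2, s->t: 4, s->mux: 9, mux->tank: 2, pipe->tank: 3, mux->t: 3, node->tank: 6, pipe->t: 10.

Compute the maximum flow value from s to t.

Augment s->t: bottleneck 4. Total 4.
Augment s->mux->t: bottleneck 3. Total 7.
Augment s->tank->t: bottleneck 6. Total 13.
Augment s->node->pipe->t: bottleneck 2. Total 15.
Augment s->mux->tank->t: bottleneck 2. Total 17.
No augmenting path remains in the residual graph.

17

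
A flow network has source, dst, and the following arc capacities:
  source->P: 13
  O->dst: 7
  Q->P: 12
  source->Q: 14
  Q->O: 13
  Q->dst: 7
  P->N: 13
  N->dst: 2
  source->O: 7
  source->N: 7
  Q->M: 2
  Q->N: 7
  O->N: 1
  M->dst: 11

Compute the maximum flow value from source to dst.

18

Augment source->Q->dst: bottleneck 7. Total 7.
Augment source->O->dst: bottleneck 7. Total 14.
Augment source->N->dst: bottleneck 2. Total 16.
Augment source->Q->M->dst: bottleneck 2. Total 18.
No augmenting path remains in the residual graph.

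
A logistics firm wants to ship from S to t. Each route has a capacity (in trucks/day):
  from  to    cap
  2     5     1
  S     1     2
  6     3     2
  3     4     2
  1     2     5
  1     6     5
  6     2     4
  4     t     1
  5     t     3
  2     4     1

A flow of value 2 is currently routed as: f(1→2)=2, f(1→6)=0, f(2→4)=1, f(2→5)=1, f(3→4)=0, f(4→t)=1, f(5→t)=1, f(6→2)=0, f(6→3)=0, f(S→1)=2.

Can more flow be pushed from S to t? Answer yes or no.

No

Residual reachable from S: {S}; t is not reachable.
Saturated cut: S→1 with total capacity 2 = current flow value. Flow is maximum.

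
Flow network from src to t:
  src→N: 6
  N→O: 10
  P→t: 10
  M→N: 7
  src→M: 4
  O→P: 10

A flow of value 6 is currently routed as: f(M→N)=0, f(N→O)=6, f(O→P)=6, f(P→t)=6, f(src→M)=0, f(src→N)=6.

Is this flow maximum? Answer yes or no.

No

Residual path src→M→N→O→P→t has bottleneck 4 > 0.
Pushing 4 along it raises the flow to 10, so the given flow is not maximum.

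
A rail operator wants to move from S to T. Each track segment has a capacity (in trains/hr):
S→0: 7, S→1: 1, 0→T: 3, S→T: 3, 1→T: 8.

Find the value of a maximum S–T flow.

Augment S→T: bottleneck 3. Total 3.
Augment S→0→T: bottleneck 3. Total 6.
Augment S→1→T: bottleneck 1. Total 7.
No augmenting path remains in the residual graph.

7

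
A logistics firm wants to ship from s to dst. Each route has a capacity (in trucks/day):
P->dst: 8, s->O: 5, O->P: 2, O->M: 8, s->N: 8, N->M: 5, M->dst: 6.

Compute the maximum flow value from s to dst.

8

Augment s->N->M->dst: bottleneck 5. Total 5.
Augment s->O->M->dst: bottleneck 1. Total 6.
Augment s->O->P->dst: bottleneck 2. Total 8.
No augmenting path remains in the residual graph.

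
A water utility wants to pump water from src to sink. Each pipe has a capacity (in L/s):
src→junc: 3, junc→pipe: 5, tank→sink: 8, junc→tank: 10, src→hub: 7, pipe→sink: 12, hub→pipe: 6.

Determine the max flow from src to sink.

Augment src→hub→pipe→sink: bottleneck 6. Total 6.
Augment src→junc→pipe→sink: bottleneck 3. Total 9.
No augmenting path remains in the residual graph.

9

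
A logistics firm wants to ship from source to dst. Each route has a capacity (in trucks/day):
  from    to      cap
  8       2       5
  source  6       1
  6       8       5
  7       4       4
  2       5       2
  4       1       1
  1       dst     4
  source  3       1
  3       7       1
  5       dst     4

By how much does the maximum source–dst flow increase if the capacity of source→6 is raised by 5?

1

Original max flow = 2.
After raising cap(source→6), augmenting paths through that edge carry 1 more unit.
New max flow = 3. Increase = 1.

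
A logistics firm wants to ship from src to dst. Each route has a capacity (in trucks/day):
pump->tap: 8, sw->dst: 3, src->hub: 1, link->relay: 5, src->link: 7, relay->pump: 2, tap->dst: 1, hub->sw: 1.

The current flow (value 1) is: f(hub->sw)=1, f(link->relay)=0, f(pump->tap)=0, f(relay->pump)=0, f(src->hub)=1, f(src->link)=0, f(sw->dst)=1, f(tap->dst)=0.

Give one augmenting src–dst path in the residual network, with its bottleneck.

src->link->relay->pump->tap->dst, bottleneck 1

Residual along src->link->relay->pump->tap->dst: src->link: 7, link->relay: 5, relay->pump: 2, pump->tap: 8, tap->dst: 1.
Bottleneck = min = 1.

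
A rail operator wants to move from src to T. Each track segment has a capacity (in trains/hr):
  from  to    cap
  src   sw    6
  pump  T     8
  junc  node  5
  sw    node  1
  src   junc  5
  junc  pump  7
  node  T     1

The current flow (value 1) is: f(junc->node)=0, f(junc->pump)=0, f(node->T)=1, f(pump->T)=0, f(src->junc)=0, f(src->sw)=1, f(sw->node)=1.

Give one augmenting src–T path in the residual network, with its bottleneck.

src->junc->pump->T, bottleneck 5

Residual along src->junc->pump->T: src->junc: 5, junc->pump: 7, pump->T: 8.
Bottleneck = min = 5.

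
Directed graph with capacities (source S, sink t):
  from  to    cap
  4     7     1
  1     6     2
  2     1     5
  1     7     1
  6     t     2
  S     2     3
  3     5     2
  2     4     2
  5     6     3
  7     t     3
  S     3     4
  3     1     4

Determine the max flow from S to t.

Augment S->3->5->6->t: bottleneck 2. Total 2.
Augment S->3->1->7->t: bottleneck 1. Total 3.
Augment S->2->4->7->t: bottleneck 1. Total 4.
No augmenting path remains in the residual graph.

4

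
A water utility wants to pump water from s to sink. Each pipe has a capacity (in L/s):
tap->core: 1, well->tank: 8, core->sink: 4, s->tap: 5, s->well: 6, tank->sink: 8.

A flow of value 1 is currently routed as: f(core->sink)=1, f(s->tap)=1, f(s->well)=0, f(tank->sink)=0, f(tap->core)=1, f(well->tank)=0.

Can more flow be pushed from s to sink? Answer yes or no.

Yes

Residual path s->well->tank->sink has bottleneck 6 > 0.
Pushing 6 along it raises the flow to 7, so the given flow is not maximum.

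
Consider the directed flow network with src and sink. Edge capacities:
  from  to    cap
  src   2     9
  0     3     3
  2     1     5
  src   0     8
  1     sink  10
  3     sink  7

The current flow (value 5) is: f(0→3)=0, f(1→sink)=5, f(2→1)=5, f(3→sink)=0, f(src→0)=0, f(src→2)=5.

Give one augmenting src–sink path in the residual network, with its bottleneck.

src→0→3→sink, bottleneck 3

Residual along src→0→3→sink: src→0: 8, 0→3: 3, 3→sink: 7.
Bottleneck = min = 3.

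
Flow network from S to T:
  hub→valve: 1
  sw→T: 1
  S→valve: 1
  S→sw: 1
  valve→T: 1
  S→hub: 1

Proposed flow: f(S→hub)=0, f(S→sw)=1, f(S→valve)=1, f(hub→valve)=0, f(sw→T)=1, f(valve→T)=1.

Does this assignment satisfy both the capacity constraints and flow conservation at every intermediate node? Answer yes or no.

Yes

Every edge has 0 ≤ f(e) ≤ cap(e).
At each intermediate node, inflow equals outflow.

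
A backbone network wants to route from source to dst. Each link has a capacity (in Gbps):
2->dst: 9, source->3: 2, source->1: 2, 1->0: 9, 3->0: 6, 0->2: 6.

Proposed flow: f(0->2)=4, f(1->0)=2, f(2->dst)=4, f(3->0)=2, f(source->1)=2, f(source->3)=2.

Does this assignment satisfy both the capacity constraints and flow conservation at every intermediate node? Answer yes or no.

Every edge has 0 ≤ f(e) ≤ cap(e).
At each intermediate node, inflow equals outflow.

Yes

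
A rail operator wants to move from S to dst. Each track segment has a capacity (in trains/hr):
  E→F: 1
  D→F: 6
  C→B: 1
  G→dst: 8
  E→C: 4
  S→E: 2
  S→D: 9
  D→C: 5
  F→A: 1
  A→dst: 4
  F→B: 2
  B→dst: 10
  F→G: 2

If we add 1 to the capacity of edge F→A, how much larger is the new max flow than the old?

Original max flow = 6.
After raising cap(F→A), augmenting paths through that edge carry 1 more unit.
New max flow = 7. Increase = 1.

1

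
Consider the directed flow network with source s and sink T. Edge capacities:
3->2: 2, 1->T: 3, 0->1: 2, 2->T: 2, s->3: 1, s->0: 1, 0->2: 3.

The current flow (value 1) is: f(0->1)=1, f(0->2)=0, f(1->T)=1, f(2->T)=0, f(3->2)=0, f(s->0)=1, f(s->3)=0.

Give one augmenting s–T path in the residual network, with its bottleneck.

Residual along s->3->2->T: s->3: 1, 3->2: 2, 2->T: 2.
Bottleneck = min = 1.

s->3->2->T, bottleneck 1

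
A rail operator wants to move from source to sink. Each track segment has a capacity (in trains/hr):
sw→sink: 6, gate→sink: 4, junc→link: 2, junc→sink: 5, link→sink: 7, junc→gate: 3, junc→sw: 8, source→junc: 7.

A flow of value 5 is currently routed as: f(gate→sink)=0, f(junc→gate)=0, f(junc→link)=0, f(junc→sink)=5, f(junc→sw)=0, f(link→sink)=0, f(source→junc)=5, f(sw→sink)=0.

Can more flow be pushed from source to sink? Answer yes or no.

Residual path source→junc→sw→sink has bottleneck 2 > 0.
Pushing 2 along it raises the flow to 7, so the given flow is not maximum.

Yes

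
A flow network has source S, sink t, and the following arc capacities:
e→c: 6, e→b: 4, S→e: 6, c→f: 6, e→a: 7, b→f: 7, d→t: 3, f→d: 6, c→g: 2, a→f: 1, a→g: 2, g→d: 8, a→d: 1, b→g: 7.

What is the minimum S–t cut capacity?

3

Max flow = 3 (via 2 augmenting paths).
In the residual at optimum, the set reachable from S is {S, a, b, c, d, e, f, g}.
Cut edges: d→t (cap 3). Sum = 3.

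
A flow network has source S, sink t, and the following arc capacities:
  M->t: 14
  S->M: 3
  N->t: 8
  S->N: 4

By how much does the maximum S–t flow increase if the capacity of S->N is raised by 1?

Original max flow = 7.
After raising cap(S->N), augmenting paths through that edge carry 1 more unit.
New max flow = 8. Increase = 1.

1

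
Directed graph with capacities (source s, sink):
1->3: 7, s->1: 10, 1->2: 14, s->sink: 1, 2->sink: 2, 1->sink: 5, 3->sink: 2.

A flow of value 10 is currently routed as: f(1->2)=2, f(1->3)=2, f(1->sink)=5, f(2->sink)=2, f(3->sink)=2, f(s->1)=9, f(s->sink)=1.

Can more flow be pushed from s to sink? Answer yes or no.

No

Residual reachable from s: {1, 2, 3, s}; sink is not reachable.
Saturated cut: s->sink, 1->sink, 3->sink, 2->sink with total capacity 10 = current flow value. Flow is maximum.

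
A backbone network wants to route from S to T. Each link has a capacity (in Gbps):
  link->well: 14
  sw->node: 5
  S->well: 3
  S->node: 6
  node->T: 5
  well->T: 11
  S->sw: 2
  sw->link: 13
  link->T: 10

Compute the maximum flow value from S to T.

Augment S->node->T: bottleneck 5. Total 5.
Augment S->well->T: bottleneck 3. Total 8.
Augment S->sw->link->T: bottleneck 2. Total 10.
No augmenting path remains in the residual graph.

10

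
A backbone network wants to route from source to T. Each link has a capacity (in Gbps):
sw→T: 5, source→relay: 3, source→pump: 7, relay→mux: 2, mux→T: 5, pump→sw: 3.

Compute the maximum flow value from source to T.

Augment source→relay→mux→T: bottleneck 2. Total 2.
Augment source→pump→sw→T: bottleneck 3. Total 5.
No augmenting path remains in the residual graph.

5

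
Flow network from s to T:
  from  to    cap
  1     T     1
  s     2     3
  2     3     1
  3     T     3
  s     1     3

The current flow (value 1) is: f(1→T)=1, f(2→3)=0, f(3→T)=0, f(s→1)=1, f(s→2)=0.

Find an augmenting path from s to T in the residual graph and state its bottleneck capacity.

Residual along s→2→3→T: s→2: 3, 2→3: 1, 3→T: 3.
Bottleneck = min = 1.

s→2→3→T, bottleneck 1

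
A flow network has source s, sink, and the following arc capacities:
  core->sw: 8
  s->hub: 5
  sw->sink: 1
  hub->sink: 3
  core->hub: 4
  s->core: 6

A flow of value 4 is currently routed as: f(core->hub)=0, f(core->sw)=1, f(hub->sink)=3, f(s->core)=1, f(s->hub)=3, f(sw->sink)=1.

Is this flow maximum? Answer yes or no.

Residual reachable from s: {core, hub, s, sw}; sink is not reachable.
Saturated cut: sw->sink, hub->sink with total capacity 4 = current flow value. Flow is maximum.

Yes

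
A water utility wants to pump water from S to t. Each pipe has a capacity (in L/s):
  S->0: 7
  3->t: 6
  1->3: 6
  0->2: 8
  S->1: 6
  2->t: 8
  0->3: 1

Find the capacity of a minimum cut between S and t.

13

Max flow = 13 (via 2 augmenting paths).
In the residual at optimum, the set reachable from S is {S}.
Cut edges: S->0 (cap 7), S->1 (cap 6). Sum = 13.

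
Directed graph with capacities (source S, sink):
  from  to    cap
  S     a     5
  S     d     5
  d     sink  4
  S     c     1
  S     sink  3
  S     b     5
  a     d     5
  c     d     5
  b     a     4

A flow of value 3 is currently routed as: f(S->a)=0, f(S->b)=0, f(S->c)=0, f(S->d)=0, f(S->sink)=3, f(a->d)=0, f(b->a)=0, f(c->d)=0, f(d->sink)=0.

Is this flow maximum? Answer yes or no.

Residual path S->d->sink has bottleneck 4 > 0.
Pushing 4 along it raises the flow to 7, so the given flow is not maximum.

No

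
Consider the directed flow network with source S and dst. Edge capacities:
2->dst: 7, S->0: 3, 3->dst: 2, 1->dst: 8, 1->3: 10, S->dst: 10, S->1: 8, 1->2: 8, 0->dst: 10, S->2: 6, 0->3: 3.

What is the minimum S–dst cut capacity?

27

Max flow = 27 (via 4 augmenting paths).
In the residual at optimum, the set reachable from S is {S}.
Cut edges: S->1 (cap 8), S->2 (cap 6), S->0 (cap 3), S->dst (cap 10). Sum = 27.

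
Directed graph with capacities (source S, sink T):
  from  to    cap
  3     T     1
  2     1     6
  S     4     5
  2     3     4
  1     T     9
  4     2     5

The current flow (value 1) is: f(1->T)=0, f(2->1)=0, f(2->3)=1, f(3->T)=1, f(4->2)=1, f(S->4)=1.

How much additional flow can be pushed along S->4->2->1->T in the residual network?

Residual capacities along the path: S->4: 4, 4->2: 4, 2->1: 6, 1->T: 9.
Minimum is 4.

4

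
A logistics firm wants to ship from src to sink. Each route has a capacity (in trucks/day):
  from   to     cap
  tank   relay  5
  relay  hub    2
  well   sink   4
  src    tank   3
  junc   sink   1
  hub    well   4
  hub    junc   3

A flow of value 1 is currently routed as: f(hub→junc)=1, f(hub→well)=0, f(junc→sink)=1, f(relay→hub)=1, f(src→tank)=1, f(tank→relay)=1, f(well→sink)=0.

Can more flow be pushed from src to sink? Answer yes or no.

Residual path src→tank→relay→hub→well→sink has bottleneck 1 > 0.
Pushing 1 along it raises the flow to 2, so the given flow is not maximum.

Yes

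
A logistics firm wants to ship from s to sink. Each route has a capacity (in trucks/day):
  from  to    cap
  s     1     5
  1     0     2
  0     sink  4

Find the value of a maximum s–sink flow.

Augment s->1->0->sink: bottleneck 2. Total 2.
No augmenting path remains in the residual graph.

2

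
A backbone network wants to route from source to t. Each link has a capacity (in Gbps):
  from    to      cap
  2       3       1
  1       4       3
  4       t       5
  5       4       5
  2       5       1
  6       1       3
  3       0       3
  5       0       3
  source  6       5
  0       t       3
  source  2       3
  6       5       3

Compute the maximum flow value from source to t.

Augment source->6->1->4->t: bottleneck 3. Total 3.
Augment source->6->5->4->t: bottleneck 2. Total 5.
Augment source->2->5->0->t: bottleneck 1. Total 6.
Augment source->2->3->0->t: bottleneck 1. Total 7.
No augmenting path remains in the residual graph.

7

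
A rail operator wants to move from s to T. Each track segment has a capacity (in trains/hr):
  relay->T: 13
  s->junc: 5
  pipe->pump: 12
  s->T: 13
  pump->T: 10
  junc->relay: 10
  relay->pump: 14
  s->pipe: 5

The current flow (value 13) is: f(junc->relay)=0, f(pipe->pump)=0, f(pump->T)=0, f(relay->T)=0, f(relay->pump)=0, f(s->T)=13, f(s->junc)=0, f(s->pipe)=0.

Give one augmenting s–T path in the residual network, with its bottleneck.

Residual along s->junc->relay->T: s->junc: 5, junc->relay: 10, relay->T: 13.
Bottleneck = min = 5.

s->junc->relay->T, bottleneck 5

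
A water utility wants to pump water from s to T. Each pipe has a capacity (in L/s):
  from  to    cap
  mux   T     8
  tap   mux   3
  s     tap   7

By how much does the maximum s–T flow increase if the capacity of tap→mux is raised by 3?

Original max flow = 3.
After raising cap(tap→mux), augmenting paths through that edge carry 3 more units.
New max flow = 6. Increase = 3.

3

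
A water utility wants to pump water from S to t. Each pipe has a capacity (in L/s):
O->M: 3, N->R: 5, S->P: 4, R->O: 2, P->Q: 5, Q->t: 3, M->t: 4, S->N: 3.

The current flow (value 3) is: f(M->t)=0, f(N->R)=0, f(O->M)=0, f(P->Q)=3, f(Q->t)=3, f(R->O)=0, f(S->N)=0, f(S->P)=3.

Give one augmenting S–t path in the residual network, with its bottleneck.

Residual along S->N->R->O->M->t: S->N: 3, N->R: 5, R->O: 2, O->M: 3, M->t: 4.
Bottleneck = min = 2.

S->N->R->O->M->t, bottleneck 2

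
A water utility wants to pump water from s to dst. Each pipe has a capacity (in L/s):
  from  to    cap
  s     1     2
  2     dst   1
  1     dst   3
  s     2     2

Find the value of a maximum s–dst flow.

3

Augment s→1→dst: bottleneck 2. Total 2.
Augment s→2→dst: bottleneck 1. Total 3.
No augmenting path remains in the residual graph.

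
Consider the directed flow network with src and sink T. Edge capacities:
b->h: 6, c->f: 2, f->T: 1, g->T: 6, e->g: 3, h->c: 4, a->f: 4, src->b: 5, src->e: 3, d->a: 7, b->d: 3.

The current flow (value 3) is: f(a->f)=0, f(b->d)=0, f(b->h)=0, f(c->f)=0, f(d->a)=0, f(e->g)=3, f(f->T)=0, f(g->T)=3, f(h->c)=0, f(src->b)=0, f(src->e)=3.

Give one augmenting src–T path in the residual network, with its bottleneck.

src->b->h->c->f->T, bottleneck 1

Residual along src->b->h->c->f->T: src->b: 5, b->h: 6, h->c: 4, c->f: 2, f->T: 1.
Bottleneck = min = 1.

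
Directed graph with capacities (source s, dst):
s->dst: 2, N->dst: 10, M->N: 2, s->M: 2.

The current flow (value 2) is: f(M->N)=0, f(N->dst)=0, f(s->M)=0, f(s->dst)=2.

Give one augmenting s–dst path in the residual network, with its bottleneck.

s->M->N->dst, bottleneck 2

Residual along s->M->N->dst: s->M: 2, M->N: 2, N->dst: 10.
Bottleneck = min = 2.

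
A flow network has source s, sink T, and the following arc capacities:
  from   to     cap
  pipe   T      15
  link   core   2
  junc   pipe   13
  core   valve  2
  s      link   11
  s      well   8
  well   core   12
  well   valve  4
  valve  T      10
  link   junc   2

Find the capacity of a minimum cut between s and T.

Max flow = 8 (via 3 augmenting paths).
In the residual at optimum, the set reachable from s is {core, link, s, well}.
Cut edges: link→junc (cap 2), well→valve (cap 4), core→valve (cap 2). Sum = 8.

8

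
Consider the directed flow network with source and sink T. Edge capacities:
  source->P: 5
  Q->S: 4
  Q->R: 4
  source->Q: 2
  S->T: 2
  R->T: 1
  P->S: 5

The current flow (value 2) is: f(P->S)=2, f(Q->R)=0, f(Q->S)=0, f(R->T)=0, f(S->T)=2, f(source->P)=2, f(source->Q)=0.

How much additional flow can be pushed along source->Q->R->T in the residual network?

Residual capacities along the path: source->Q: 2, Q->R: 4, R->T: 1.
Minimum is 1.

1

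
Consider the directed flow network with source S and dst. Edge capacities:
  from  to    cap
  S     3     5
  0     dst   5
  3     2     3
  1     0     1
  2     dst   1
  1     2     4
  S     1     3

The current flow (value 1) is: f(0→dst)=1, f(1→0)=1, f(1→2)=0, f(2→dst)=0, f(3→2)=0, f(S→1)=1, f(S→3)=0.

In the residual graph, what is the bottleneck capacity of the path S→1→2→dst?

1

Residual capacities along the path: S→1: 2, 1→2: 4, 2→dst: 1.
Minimum is 1.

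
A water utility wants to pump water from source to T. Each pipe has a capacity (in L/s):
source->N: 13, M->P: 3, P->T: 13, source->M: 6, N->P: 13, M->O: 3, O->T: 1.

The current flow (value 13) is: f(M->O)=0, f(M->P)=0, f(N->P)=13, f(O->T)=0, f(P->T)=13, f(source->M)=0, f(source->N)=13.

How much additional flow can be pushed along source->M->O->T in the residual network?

Residual capacities along the path: source->M: 6, M->O: 3, O->T: 1.
Minimum is 1.

1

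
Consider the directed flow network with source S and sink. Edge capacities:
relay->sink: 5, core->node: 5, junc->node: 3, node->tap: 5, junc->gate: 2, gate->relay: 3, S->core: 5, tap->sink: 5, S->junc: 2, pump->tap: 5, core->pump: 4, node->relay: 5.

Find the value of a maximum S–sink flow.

7

Augment S->junc->gate->relay->sink: bottleneck 2. Total 2.
Augment S->core->node->relay->sink: bottleneck 3. Total 5.
Augment S->core->node->tap->sink: bottleneck 2. Total 7.
No augmenting path remains in the residual graph.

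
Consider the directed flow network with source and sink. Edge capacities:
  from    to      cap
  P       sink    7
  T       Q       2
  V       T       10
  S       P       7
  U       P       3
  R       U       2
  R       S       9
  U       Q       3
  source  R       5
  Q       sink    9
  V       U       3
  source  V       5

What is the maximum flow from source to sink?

Augment source→V→T→Q→sink: bottleneck 2. Total 2.
Augment source→V→U→Q→sink: bottleneck 3. Total 5.
Augment source→R→U→P→sink: bottleneck 2. Total 7.
Augment source→R→S→P→sink: bottleneck 3. Total 10.
No augmenting path remains in the residual graph.

10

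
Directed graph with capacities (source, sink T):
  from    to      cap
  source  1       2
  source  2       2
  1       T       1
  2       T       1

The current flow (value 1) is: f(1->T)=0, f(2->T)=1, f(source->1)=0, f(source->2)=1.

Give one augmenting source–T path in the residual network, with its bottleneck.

Residual along source->1->T: source->1: 2, 1->T: 1.
Bottleneck = min = 1.

source->1->T, bottleneck 1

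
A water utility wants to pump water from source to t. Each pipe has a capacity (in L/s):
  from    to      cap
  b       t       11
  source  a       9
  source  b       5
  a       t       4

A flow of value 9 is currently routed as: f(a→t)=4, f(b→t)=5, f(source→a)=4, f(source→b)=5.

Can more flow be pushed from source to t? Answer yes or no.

No

Residual reachable from source: {a, source}; t is not reachable.
Saturated cut: source→b, a→t with total capacity 9 = current flow value. Flow is maximum.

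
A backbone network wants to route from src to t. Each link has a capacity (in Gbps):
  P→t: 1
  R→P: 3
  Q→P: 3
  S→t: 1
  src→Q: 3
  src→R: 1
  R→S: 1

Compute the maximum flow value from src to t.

Augment src→R→S→t: bottleneck 1. Total 1.
Augment src→Q→P→t: bottleneck 1. Total 2.
No augmenting path remains in the residual graph.

2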